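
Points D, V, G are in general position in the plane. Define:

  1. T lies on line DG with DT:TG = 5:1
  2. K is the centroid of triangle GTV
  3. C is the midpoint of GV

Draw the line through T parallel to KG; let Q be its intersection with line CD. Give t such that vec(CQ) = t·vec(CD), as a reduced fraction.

Choose coordinates D = (0, 0), V = (1, 0), G = (0, 1).
1. T lies on line DG with DT:TG = 5:1 ⇒ T = (0, 5/6)
2. K is the centroid of triangle GTV ⇒ K = (1/3, 11/18)
3. C is the midpoint of GV ⇒ C = (1/2, 1/2)
through T parallel to KG: direction (-1/3, 7/18); meets CD at Q = (5/13, 5/13)
Q = C + t·(D−C) with t = 3/13

t = 3/13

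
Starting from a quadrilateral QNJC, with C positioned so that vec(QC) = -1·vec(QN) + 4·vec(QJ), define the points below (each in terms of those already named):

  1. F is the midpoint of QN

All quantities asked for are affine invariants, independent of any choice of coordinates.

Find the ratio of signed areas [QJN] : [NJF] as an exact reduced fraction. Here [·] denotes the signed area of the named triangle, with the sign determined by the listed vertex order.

[QJN]:[NJF] = -2

Choose coordinates Q = (0, 0), N = (1, 0), J = (0, 1), C = (-1, 4).
1. F is the midpoint of QN ⇒ F = (1/2, 0)
2·[QJN] = -1, 2·[NJF] = 1/2
[QJN]:[NJF] = -1:1/2 = -2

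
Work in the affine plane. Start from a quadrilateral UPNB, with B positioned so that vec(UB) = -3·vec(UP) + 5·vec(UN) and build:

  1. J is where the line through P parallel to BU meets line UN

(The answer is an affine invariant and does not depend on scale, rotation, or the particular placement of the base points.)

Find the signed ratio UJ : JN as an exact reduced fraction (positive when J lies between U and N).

Choose coordinates U = (0, 0), P = (1, 0), N = (0, 1), B = (-3, 5).
1. J is where the line through P parallel to BU meets line UN ⇒ J = (0, 5/3)
J = U + t·(N−U) with t = 5/3, so UJ:JN = t:(1−t) = 5/3:-2/3

UJ:JN = -5/2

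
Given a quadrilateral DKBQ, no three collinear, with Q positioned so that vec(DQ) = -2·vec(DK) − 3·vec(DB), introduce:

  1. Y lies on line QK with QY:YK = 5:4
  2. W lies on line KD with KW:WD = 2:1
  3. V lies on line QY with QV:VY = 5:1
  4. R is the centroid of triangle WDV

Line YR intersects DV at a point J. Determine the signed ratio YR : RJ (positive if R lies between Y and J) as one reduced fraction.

YR:RJ = 16/29

Choose coordinates D = (0, 0), K = (1, 0), B = (0, 1), Q = (-2, -3).
1. Y lies on line QK with QY:YK = 5:4 ⇒ Y = (-1/3, -4/3)
2. W lies on line KD with KW:WD = 2:1 ⇒ W = (1/3, 0)
3. V lies on line QY with QV:VY = 5:1 ⇒ V = (-11/18, -29/18)
4. R is the centroid of triangle WDV ⇒ R = (-5/54, -29/54)
line YR meets DV at J = (11/32, 29/32)
R = Y + t·(J−Y) with t = 16/45, so YR:RJ = 16/45:29/45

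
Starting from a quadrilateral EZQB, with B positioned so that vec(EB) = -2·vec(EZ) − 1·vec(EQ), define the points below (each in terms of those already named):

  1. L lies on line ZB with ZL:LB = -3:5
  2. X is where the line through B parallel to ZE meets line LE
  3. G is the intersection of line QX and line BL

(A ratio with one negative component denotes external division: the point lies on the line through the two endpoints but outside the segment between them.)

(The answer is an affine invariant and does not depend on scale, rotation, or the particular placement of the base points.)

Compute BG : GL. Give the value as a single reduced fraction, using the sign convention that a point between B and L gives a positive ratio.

BG:GL = -4/11

Set E = (0, 0), Z = (1, 0), Q = (0, 1), B = (-2, -1); any affine frame gives the same invariant.
1. L lies on line ZB with ZL:LB = -3:5 ⇒ L = (11/2, 3/2)
2. X is where the line through B parallel to ZE meets line LE ⇒ X = (-11/3, -1)
3. G is the intersection of line QX and line BL ⇒ G = (-44/7, -17/7)
G = B + t·(L−B) with t = -4/7, so BG:GL = t:(1−t) = -4/7:11/7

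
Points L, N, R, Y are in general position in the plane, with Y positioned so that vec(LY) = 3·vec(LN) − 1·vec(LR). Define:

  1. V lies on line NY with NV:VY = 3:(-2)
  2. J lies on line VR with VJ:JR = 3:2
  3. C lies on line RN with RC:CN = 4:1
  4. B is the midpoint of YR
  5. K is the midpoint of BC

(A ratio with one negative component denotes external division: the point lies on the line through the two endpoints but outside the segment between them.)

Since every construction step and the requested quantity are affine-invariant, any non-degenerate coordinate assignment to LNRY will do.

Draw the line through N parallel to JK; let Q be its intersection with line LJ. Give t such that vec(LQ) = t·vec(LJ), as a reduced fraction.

Set L = (0, 0), N = (1, 0), R = (0, 1), Y = (3, -1); any affine frame gives the same invariant.
1. V lies on line NY with NV:VY = 3:(-2) ⇒ V = (7, -3)
2. J lies on line VR with VJ:JR = 3:2 ⇒ J = (14/5, -3/5)
3. C lies on line RN with RC:CN = 4:1 ⇒ C = (4/5, 1/5)
4. B is the midpoint of YR ⇒ B = (3/2, 0)
5. K is the midpoint of BC ⇒ K = (23/20, 1/10)
through N parallel to JK: direction (-33/20, 7/10); meets LJ at Q = (196/97, -42/97)
Q = L + t·(J−L) with t = 70/97

t = 70/97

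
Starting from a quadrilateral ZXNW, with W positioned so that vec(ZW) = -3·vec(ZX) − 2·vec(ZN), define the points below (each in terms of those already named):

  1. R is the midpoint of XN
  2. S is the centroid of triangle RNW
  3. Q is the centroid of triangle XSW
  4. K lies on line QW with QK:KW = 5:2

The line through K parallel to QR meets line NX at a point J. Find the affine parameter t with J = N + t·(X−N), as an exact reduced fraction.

t = 9/28

Choose coordinates Z = (0, 0), X = (1, 0), N = (0, 1), W = (-3, -2).
1. R is the midpoint of XN ⇒ R = (1/2, 1/2)
2. S is the centroid of triangle RNW ⇒ S = (-5/6, -1/6)
3. Q is the centroid of triangle XSW ⇒ Q = (-17/18, -13/18)
4. K lies on line QW with QK:KW = 5:2 ⇒ K = (-152/63, -103/63)
through K parallel to QR: direction (13/9, 11/9); meets NX at J = (9/28, 19/28)
J = N + t·(X−N) with t = 9/28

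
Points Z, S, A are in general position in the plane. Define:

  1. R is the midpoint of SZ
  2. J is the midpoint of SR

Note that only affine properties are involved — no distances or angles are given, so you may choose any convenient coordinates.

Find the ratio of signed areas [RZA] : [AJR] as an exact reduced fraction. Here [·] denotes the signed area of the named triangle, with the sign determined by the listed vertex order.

Work in coordinates with Z = (0, 0), S = (1, 0), A = (0, 1).
1. R is the midpoint of SZ ⇒ R = (1/2, 0)
2. J is the midpoint of SR ⇒ J = (3/4, 0)
2·[RZA] = -1/2, 2·[AJR] = -1/4
[RZA]:[AJR] = -1/2:-1/4 = 2

[RZA]:[AJR] = 2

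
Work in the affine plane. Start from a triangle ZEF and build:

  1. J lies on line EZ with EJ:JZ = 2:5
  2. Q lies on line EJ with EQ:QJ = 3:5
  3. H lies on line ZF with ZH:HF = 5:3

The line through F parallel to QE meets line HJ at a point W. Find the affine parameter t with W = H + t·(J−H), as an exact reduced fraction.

t = -3/5

Choose coordinates Z = (0, 0), E = (1, 0), F = (0, 1).
1. J lies on line EZ with EJ:JZ = 2:5 ⇒ J = (5/7, 0)
2. Q lies on line EJ with EQ:QJ = 3:5 ⇒ Q = (25/28, 0)
3. H lies on line ZF with ZH:HF = 5:3 ⇒ H = (0, 5/8)
through F parallel to QE: direction (3/28, 0); meets HJ at W = (-3/7, 1)
W = H + t·(J−H) with t = -3/5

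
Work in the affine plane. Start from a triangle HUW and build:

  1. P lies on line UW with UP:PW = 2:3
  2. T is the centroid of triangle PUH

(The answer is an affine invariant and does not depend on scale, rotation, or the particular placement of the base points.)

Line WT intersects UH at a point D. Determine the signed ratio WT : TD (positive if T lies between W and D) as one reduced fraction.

Work in coordinates with H = (0, 0), U = (1, 0), W = (0, 1).
1. P lies on line UW with UP:PW = 2:3 ⇒ P = (3/5, 2/5)
2. T is the centroid of triangle PUH ⇒ T = (8/15, 2/15)
line WT meets UH at D = (8/13, 0)
T = W + t·(D−W) with t = 13/15, so WT:TD = 13/15:2/15

WT:TD = 13/2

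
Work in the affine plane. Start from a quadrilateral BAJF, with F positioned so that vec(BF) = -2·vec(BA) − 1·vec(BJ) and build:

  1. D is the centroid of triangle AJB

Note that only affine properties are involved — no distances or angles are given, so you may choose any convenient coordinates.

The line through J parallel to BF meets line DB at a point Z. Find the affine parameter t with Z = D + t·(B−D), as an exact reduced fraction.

Choose coordinates B = (0, 0), A = (1, 0), J = (0, 1), F = (-2, -1).
1. D is the centroid of triangle AJB ⇒ D = (1/3, 1/3)
through J parallel to BF: direction (-2, -1); meets DB at Z = (2, 2)
Z = D + t·(B−D) with t = -5

t = -5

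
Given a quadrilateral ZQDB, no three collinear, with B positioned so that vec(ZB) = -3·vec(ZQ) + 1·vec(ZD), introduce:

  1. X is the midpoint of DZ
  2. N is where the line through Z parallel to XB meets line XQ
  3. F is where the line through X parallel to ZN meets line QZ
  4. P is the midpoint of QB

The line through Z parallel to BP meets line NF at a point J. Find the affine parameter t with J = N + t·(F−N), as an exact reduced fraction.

Choose coordinates Z = (0, 0), Q = (1, 0), D = (0, 1), B = (-3, 1).
1. X is the midpoint of DZ ⇒ X = (0, 1/2)
2. N is where the line through Z parallel to XB meets line XQ ⇒ N = (3/2, -1/4)
3. F is where the line through X parallel to ZN meets line QZ ⇒ F = (3, 0)
4. P is the midpoint of QB ⇒ P = (-1, 1/2)
through Z parallel to BP: direction (2, -1/2); meets NF at J = (6/5, -3/10)
J = N + t·(F−N) with t = -1/5

t = -1/5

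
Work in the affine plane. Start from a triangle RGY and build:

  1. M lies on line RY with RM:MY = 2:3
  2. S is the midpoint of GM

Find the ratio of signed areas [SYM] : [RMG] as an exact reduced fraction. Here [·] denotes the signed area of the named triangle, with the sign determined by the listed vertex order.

[SYM]:[RMG] = -3/4

Choose coordinates R = (0, 0), G = (1, 0), Y = (0, 1).
1. M lies on line RY with RM:MY = 2:3 ⇒ M = (0, 2/5)
2. S is the midpoint of GM ⇒ S = (1/2, 1/5)
2·[SYM] = 3/10, 2·[RMG] = -2/5
[SYM]:[RMG] = 3/10:-2/5 = -3/4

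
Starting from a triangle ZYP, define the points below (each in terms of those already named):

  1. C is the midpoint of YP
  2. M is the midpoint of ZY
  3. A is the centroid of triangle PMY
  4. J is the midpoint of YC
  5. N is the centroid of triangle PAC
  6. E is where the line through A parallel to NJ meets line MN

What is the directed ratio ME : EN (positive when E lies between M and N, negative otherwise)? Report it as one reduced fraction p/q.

Set Z = (0, 0), Y = (1, 0), P = (0, 1); any affine frame gives the same invariant.
1. C is the midpoint of YP ⇒ C = (1/2, 1/2)
2. M is the midpoint of ZY ⇒ M = (1/2, 0)
3. A is the centroid of triangle PMY ⇒ A = (1/2, 1/3)
4. J is the midpoint of YC ⇒ J = (3/4, 1/4)
5. N is the centroid of triangle PAC ⇒ N = (1/3, 11/18)
6. E is where the line through A parallel to NJ meets line MN ⇒ E = (8/21, 55/126)
E = M + t·(N−M) with t = 5/7, so ME:EN = t:(1−t) = 5/7:2/7

ME:EN = 5/2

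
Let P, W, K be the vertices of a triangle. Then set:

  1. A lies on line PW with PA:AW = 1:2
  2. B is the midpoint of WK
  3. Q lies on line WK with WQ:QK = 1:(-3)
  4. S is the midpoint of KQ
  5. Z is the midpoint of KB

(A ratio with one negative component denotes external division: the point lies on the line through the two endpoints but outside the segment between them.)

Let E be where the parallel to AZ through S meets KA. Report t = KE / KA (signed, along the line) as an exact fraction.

t = 3

Choose coordinates P = (0, 0), W = (1, 0), K = (0, 1).
1. A lies on line PW with PA:AW = 1:2 ⇒ A = (1/3, 0)
2. B is the midpoint of WK ⇒ B = (1/2, 1/2)
3. Q lies on line WK with WQ:QK = 1:(-3) ⇒ Q = (3/2, -1/2)
4. S is the midpoint of KQ ⇒ S = (3/4, 1/4)
5. Z is the midpoint of KB ⇒ Z = (1/4, 3/4)
through S parallel to AZ: direction (-1/12, 3/4); meets KA at E = (1, -2)
E = K + t·(A−K) with t = 3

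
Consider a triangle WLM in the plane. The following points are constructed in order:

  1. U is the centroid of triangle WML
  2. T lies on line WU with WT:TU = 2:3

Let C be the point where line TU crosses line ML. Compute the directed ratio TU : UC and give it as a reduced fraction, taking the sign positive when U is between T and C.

Choose coordinates W = (0, 0), L = (1, 0), M = (0, 1).
1. U is the centroid of triangle WML ⇒ U = (1/3, 1/3)
2. T lies on line WU with WT:TU = 2:3 ⇒ T = (2/15, 2/15)
line TU meets ML at C = (1/2, 1/2)
U = T + t·(C−T) with t = 6/11, so TU:UC = 6/11:5/11

TU:UC = 6/5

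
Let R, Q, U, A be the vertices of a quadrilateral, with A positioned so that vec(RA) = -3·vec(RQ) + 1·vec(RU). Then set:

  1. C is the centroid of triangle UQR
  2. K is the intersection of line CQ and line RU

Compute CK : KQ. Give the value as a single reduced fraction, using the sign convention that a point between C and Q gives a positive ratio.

CK:KQ = -1/3

Work in coordinates with R = (0, 0), Q = (1, 0), U = (0, 1), A = (-3, 1).
1. C is the centroid of triangle UQR ⇒ C = (1/3, 1/3)
2. K is the intersection of line CQ and line RU ⇒ K = (0, 1/2)
K = C + t·(Q−C) with t = -1/2, so CK:KQ = t:(1−t) = -1/2:3/2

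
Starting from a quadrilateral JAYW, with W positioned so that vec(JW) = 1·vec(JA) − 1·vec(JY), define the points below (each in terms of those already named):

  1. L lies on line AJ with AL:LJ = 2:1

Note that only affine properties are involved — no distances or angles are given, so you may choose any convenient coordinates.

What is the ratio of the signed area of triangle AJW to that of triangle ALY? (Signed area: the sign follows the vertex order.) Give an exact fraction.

Set J = (0, 0), A = (1, 0), Y = (0, 1), W = (1, -1); any affine frame gives the same invariant.
1. L lies on line AJ with AL:LJ = 2:1 ⇒ L = (1/3, 0)
2·[AJW] = 1, 2·[ALY] = -2/3
[AJW]:[ALY] = 1:-2/3 = -3/2

[AJW]:[ALY] = -3/2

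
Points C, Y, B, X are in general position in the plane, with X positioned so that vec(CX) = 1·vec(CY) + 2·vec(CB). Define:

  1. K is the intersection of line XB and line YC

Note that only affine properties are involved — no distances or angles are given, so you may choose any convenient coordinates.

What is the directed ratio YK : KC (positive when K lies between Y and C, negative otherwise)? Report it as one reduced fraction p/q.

YK:KC = -2

Set C = (0, 0), Y = (1, 0), B = (0, 1), X = (1, 2); any affine frame gives the same invariant.
1. K is the intersection of line XB and line YC ⇒ K = (-1, 0)
K = Y + t·(C−Y) with t = 2, so YK:KC = t:(1−t) = 2:-1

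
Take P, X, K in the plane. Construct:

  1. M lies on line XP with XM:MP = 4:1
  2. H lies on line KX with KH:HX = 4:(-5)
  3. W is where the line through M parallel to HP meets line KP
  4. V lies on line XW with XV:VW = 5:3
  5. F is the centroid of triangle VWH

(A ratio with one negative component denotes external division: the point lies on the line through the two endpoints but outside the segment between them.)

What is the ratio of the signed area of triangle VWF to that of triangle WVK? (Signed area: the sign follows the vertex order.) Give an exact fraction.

Set P = (0, 0), X = (1, 0), K = (0, 1); any affine frame gives the same invariant.
1. M lies on line XP with XM:MP = 4:1 ⇒ M = (1/5, 0)
2. H lies on line KX with KH:HX = 4:(-5) ⇒ H = (-4, 5)
3. W is where the line through M parallel to HP meets line KP ⇒ W = (0, 1/4)
4. V lies on line XW with XV:VW = 5:3 ⇒ V = (3/8, 5/32)
5. F is the centroid of triangle VWH ⇒ F = (-29/24, 173/96)
2·[VWF] = -15/32, 2·[WVK] = 9/32
[VWF]:[WVK] = -15/32:9/32 = -5/3

[VWF]:[WVK] = -5/3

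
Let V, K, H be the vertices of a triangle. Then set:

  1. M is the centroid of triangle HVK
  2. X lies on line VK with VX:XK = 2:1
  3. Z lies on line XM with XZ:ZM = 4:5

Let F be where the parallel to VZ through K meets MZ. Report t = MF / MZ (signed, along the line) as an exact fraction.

Choose coordinates V = (0, 0), K = (1, 0), H = (0, 1).
1. M is the centroid of triangle HVK ⇒ M = (1/3, 1/3)
2. X lies on line VK with VX:XK = 2:1 ⇒ X = (2/3, 0)
3. Z lies on line XM with XZ:ZM = 4:5 ⇒ Z = (14/27, 4/27)
through K parallel to VZ: direction (14/27, 4/27); meets MZ at F = (20/27, -2/27)
F = M + t·(Z−M) with t = 11/5

t = 11/5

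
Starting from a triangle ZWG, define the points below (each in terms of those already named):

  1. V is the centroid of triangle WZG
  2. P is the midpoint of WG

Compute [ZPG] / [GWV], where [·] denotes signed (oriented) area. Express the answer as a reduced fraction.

[ZPG]:[GWV] = -3/2

Choose coordinates Z = (0, 0), W = (1, 0), G = (0, 1).
1. V is the centroid of triangle WZG ⇒ V = (1/3, 1/3)
2. P is the midpoint of WG ⇒ P = (1/2, 1/2)
2·[ZPG] = 1/2, 2·[GWV] = -1/3
[ZPG]:[GWV] = 1/2:-1/3 = -3/2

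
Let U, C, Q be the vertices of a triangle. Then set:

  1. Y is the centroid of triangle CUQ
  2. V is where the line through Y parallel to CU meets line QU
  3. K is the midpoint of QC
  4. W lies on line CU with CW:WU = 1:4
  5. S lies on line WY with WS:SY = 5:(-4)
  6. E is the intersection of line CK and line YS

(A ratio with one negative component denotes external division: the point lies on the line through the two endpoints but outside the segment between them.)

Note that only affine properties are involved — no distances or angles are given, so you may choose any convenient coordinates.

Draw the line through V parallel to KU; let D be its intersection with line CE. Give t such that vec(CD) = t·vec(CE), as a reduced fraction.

t = -4/3

Set U = (0, 0), C = (1, 0), Q = (0, 1); any affine frame gives the same invariant.
1. Y is the centroid of triangle CUQ ⇒ Y = (1/3, 1/3)
2. V is where the line through Y parallel to CU meets line QU ⇒ V = (0, 1/3)
3. K is the midpoint of QC ⇒ K = (1/2, 1/2)
4. W lies on line CU with CW:WU = 1:4 ⇒ W = (4/5, 0)
5. S lies on line WY with WS:SY = 5:(-4) ⇒ S = (-23/15, 5/3)
6. E is the intersection of line CK and line YS ⇒ E = (3/2, -1/2)
through V parallel to KU: direction (-1/2, -1/2); meets CE at D = (1/3, 2/3)
D = C + t·(E−C) with t = -4/3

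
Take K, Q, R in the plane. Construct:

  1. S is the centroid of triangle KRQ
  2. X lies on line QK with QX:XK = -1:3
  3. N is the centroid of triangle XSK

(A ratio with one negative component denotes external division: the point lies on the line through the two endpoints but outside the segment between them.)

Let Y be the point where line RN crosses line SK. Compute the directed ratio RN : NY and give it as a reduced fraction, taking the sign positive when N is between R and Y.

RN:NY = -3

Choose coordinates K = (0, 0), Q = (1, 0), R = (0, 1).
1. S is the centroid of triangle KRQ ⇒ S = (1/3, 1/3)
2. X lies on line QK with QX:XK = -1:3 ⇒ X = (3/2, 0)
3. N is the centroid of triangle XSK ⇒ N = (11/18, 1/9)
line RN meets SK at Y = (11/27, 11/27)
N = R + t·(Y−R) with t = 3/2, so RN:NY = 3/2:-1/2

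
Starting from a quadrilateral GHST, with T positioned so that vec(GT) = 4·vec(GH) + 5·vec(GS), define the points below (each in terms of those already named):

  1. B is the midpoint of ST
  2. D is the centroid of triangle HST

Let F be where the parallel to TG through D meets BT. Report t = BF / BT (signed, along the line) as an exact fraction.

t = 7/6

Choose coordinates G = (0, 0), H = (1, 0), S = (0, 1), T = (4, 5).
1. B is the midpoint of ST ⇒ B = (2, 3)
2. D is the centroid of triangle HST ⇒ D = (5/3, 2)
through D parallel to TG: direction (-4, -5); meets BT at F = (13/3, 16/3)
F = B + t·(T−B) with t = 7/6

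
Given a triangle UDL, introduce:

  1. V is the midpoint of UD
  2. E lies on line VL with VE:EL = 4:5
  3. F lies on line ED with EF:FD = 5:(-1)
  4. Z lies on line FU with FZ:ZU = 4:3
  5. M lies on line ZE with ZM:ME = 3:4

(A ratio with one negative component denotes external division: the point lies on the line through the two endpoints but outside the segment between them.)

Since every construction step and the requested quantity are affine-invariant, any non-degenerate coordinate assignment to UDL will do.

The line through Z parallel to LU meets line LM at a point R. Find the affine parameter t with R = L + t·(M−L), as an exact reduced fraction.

t = 119/96

Set U = (0, 0), D = (1, 0), L = (0, 1); any affine frame gives the same invariant.
1. V is the midpoint of UD ⇒ V = (1/2, 0)
2. E lies on line VL with VE:EL = 4:5 ⇒ E = (5/18, 4/9)
3. F lies on line ED with EF:FD = 5:(-1) ⇒ F = (85/72, -1/9)
4. Z lies on line FU with FZ:ZU = 4:3 ⇒ Z = (85/168, -1/21)
5. M lies on line ZE with ZM:ME = 3:4 ⇒ M = (20/49, 8/49)
through Z parallel to LU: direction (0, -1); meets LM at R = (85/168, -25/672)
R = L + t·(M−L) with t = 119/96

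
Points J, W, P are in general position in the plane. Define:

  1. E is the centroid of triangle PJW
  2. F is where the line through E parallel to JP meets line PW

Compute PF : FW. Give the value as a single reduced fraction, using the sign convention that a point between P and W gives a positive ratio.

Assign J = (0, 0), W = (1, 0), P = (0, 1) — the answer is frame-independent, so this choice is without loss of generality.
1. E is the centroid of triangle PJW ⇒ E = (1/3, 1/3)
2. F is where the line through E parallel to JP meets line PW ⇒ F = (1/3, 2/3)
F = P + t·(W−P) with t = 1/3, so PF:FW = t:(1−t) = 1/3:2/3

PF:FW = 1/2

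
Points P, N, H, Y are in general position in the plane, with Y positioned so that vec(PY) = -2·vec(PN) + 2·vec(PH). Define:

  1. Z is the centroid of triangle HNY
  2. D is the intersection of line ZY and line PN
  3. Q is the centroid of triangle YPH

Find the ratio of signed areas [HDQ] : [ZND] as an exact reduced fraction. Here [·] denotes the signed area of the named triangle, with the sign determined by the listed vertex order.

Assign P = (0, 0), N = (1, 0), H = (0, 1), Y = (-2, 2) — the answer is frame-independent, so this choice is without loss of generality.
1. Z is the centroid of triangle HNY ⇒ Z = (-1/3, 1)
2. D is the intersection of line ZY and line PN ⇒ D = (4/3, 0)
3. Q is the centroid of triangle YPH ⇒ Q = (-2/3, 1)
2·[HDQ] = -2/3, 2·[ZND] = 1/3
[HDQ]:[ZND] = -2/3:1/3 = -2

[HDQ]:[ZND] = -2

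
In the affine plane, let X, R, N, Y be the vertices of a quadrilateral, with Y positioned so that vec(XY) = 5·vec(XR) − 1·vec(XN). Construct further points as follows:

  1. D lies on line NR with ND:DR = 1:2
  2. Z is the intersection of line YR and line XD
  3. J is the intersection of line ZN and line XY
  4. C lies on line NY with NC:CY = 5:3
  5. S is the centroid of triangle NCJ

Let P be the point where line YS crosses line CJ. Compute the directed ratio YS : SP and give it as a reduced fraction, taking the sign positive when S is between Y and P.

YS:SP = -14/5

Assign X = (0, 0), R = (1, 0), N = (0, 1), Y = (5, -1) — the answer is frame-independent, so this choice is without loss of generality.
1. D lies on line NR with ND:DR = 1:2 ⇒ D = (1/3, 2/3)
2. Z is the intersection of line YR and line XD ⇒ Z = (1/9, 2/9)
3. J is the intersection of line ZN and line XY ⇒ J = (5/34, -1/34)
4. C lies on line NY with NC:CY = 5:3 ⇒ C = (25/8, -1/4)
5. S is the centroid of triangle NCJ ⇒ S = (445/408, 49/204)
line YS meets CJ at P = (4735/1904, -193/952)
S = Y + t·(P−Y) with t = 14/9, so YS:SP = 14/9:-5/9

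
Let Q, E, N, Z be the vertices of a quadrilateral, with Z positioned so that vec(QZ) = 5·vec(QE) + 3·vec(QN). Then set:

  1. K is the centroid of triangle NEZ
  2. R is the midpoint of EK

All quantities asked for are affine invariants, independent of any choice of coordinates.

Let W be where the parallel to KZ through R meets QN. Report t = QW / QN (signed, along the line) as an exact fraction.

Work in coordinates with Q = (0, 0), E = (1, 0), N = (0, 1), Z = (5, 3).
1. K is the centroid of triangle NEZ ⇒ K = (2, 4/3)
2. R is the midpoint of EK ⇒ R = (3/2, 2/3)
through R parallel to KZ: direction (3, 5/3); meets QN at W = (0, -1/6)
W = Q + t·(N−Q) with t = -1/6

t = -1/6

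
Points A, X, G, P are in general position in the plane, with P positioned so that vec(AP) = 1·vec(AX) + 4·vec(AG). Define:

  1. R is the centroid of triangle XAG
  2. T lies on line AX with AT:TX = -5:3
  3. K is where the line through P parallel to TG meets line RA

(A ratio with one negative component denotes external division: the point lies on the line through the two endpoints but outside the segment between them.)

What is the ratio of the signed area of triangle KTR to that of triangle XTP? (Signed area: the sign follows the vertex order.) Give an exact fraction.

Assign A = (0, 0), X = (1, 0), G = (0, 1), P = (1, 4) — the answer is frame-independent, so this choice is without loss of generality.
1. R is the centroid of triangle XAG ⇒ R = (1/3, 1/3)
2. T lies on line AX with AT:TX = -5:3 ⇒ T = (5/2, 0)
3. K is where the line through P parallel to TG meets line RA ⇒ K = (22/7, 22/7)
2·[KTR] = -295/42, 2·[XTP] = 6
[KTR]:[XTP] = -295/42:6 = -295/252

[KTR]:[XTP] = -295/252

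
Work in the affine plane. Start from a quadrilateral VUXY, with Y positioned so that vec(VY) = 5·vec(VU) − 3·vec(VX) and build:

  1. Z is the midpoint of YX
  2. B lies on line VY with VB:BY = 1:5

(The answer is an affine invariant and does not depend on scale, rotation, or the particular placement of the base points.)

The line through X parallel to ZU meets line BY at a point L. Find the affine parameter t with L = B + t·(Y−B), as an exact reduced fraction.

Set V = (0, 0), U = (1, 0), X = (0, 1), Y = (5, -3); any affine frame gives the same invariant.
1. Z is the midpoint of YX ⇒ Z = (5/2, -1)
2. B lies on line VY with VB:BY = 1:5 ⇒ B = (5/6, -1/2)
through X parallel to ZU: direction (-3/2, 1); meets BY at L = (15, -9)
L = B + t·(Y−B) with t = 17/5

t = 17/5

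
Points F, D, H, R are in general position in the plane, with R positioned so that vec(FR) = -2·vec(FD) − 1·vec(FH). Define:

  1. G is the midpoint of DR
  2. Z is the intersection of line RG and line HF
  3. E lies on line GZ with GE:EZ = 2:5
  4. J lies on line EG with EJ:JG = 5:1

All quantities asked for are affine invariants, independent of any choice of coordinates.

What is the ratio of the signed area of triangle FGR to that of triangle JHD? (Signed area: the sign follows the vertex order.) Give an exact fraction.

Assign F = (0, 0), D = (1, 0), H = (0, 1), R = (-2, -1) — the answer is frame-independent, so this choice is without loss of generality.
1. G is the midpoint of DR ⇒ G = (-1/2, -1/2)
2. Z is the intersection of line RG and line HF ⇒ Z = (0, -1/3)
3. E lies on line GZ with GE:EZ = 2:5 ⇒ E = (-5/14, -19/42)
4. J lies on line EG with EJ:JG = 5:1 ⇒ J = (-10/21, -31/63)
2·[FGR] = -1/2, 2·[JHD] = -124/63
[FGR]:[JHD] = -1/2:-124/63 = 63/248

[FGR]:[JHD] = 63/248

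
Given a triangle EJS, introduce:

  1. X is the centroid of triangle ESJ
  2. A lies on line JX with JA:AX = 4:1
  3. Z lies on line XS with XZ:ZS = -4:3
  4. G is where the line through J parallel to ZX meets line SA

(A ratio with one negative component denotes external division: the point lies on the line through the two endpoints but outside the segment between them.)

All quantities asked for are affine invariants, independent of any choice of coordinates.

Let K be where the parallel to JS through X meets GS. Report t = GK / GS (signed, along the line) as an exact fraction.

t = 3/4

Choose coordinates E = (0, 0), J = (1, 0), S = (0, 1).
1. X is the centroid of triangle ESJ ⇒ X = (1/3, 1/3)
2. A lies on line JX with JA:AX = 4:1 ⇒ A = (7/15, 4/15)
3. Z lies on line XS with XZ:ZS = -4:3 ⇒ Z = (-1, 3)
4. G is where the line through J parallel to ZX meets line SA ⇒ G = (7/3, -8/3)
through X parallel to JS: direction (-1, 1); meets GS at K = (7/12, 1/12)
K = G + t·(S−G) with t = 3/4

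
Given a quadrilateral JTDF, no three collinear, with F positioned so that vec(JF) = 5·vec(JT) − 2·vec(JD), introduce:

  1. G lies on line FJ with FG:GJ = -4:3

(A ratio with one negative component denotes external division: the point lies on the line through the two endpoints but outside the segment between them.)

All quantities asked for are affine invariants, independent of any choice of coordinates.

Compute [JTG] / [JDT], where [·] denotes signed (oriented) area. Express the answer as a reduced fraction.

[JTG]:[JDT] = -6

Assign J = (0, 0), T = (1, 0), D = (0, 1), F = (5, -2) — the answer is frame-independent, so this choice is without loss of generality.
1. G lies on line FJ with FG:GJ = -4:3 ⇒ G = (-15, 6)
2·[JTG] = 6, 2·[JDT] = -1
[JTG]:[JDT] = 6:-1 = -6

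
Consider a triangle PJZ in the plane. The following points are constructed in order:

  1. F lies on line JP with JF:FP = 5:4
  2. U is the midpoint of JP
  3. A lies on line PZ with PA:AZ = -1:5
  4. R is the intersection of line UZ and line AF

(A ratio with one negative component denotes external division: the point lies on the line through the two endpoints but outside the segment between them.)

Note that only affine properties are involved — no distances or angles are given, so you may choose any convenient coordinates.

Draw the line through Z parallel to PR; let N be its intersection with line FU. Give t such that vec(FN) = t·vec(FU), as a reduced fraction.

Set P = (0, 0), J = (1, 0), Z = (0, 1); any affine frame gives the same invariant.
1. F lies on line JP with JF:FP = 5:4 ⇒ F = (4/9, 0)
2. U is the midpoint of JP ⇒ U = (1/2, 0)
3. A lies on line PZ with PA:AZ = -1:5 ⇒ A = (0, -1/4)
4. R is the intersection of line UZ and line AF ⇒ R = (20/41, 1/41)
through Z parallel to PR: direction (20/41, 1/41); meets FU at N = (-20, 0)
N = F + t·(U−F) with t = -368

t = -368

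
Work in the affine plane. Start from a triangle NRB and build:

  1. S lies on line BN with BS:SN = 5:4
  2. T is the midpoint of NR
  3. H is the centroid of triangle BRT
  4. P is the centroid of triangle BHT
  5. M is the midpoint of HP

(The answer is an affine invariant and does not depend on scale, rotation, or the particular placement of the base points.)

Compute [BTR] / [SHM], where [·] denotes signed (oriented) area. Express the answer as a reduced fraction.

Set N = (0, 0), R = (1, 0), B = (0, 1); any affine frame gives the same invariant.
1. S lies on line BN with BS:SN = 5:4 ⇒ S = (0, 4/9)
2. T is the midpoint of NR ⇒ T = (1/2, 0)
3. H is the centroid of triangle BRT ⇒ H = (1/2, 1/3)
4. P is the centroid of triangle BHT ⇒ P = (1/3, 4/9)
5. M is the midpoint of HP ⇒ M = (5/12, 7/18)
2·[BTR] = 1/2, 2·[SHM] = 1/54
[BTR]:[SHM] = 1/2:1/54 = 27

[BTR]:[SHM] = 27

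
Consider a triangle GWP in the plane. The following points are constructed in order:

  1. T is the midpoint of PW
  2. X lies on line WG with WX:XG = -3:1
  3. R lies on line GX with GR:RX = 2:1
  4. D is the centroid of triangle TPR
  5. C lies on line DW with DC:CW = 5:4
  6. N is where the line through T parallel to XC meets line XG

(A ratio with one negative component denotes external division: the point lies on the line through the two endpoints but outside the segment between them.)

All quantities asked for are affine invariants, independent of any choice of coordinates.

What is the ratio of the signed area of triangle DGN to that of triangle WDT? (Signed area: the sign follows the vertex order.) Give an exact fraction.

Work in coordinates with G = (0, 0), W = (1, 0), P = (0, 1).
1. T is the midpoint of PW ⇒ T = (1/2, 1/2)
2. X lies on line WG with WX:XG = -3:1 ⇒ X = (-1/2, 0)
3. R lies on line GX with GR:RX = 2:1 ⇒ R = (-1/3, 0)
4. D is the centroid of triangle TPR ⇒ D = (1/18, 1/2)
5. C lies on line DW with DC:CW = 5:4 ⇒ C = (47/81, 2/9)
6. N is where the line through T parallel to XC meets line XG ⇒ N = (-139/72, 0)
2·[DGN] = -139/144, 2·[WDT] = -2/9
[DGN]:[WDT] = -139/144:-2/9 = 139/32

[DGN]:[WDT] = 139/32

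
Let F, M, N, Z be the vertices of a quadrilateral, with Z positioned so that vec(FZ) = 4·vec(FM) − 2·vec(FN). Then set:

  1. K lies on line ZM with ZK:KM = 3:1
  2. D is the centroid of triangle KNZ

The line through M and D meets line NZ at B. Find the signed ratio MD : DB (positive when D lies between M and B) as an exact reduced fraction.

Choose coordinates F = (0, 0), M = (1, 0), N = (0, 1), Z = (4, -2).
1. K lies on line ZM with ZK:KM = 3:1 ⇒ K = (7/4, -1/2)
2. D is the centroid of triangle KNZ ⇒ D = (23/12, -1/2)
line MD meets NZ at B = (20/9, -2/3)
D = M + t·(B−M) with t = 3/4, so MD:DB = 3/4:1/4

MD:DB = 3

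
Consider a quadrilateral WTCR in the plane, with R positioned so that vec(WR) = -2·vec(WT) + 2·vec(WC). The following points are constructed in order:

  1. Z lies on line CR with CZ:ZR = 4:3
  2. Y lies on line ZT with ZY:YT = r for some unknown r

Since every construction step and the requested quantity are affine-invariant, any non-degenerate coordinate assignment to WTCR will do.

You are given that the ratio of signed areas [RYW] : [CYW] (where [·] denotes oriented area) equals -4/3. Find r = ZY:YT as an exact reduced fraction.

r = 1/5

Work in coordinates with W = (0, 0), T = (1, 0), C = (0, 1), R = (-2, 2).
1. Z lies on line CR with CZ:ZR = 4:3 ⇒ Z = (-8/7, 11/7)
2. With ZY:YT = r, write λ = r/(r+1) so Y = Z + λ·(T−Z); Y is affine-linear in λ
Every point depending on Y is an affine combination of Y and λ-independent points, so each such coordinate is linear in λ; the λ² term in each signed area is a multiple of (T−Z)×(T−Z) = 0, so 2·[RYW] and 2·[CYW] are each linear in λ. Evaluating at λ=0 and λ=1:
  2·[RYW] = -8/7·λ − 6/7,   2·[CYW] = -15/7·λ + 8/7
So [RYW]:[CYW] = (-8/7·λ − 6/7) / (-15/7·λ + 8/7). Setting this equal to -4/3:
  -8/7·λ − 6/7 = -4/3·(-15/7·λ + 8/7)  ⇒  λ = 1/6
Then r = λ/(1−λ) = (1/6)/(5/6) = 1/5. Check: with r = 1/5, Y = (-11/14, 55/42) and [RYW]:[CYW] = -4/3 as required.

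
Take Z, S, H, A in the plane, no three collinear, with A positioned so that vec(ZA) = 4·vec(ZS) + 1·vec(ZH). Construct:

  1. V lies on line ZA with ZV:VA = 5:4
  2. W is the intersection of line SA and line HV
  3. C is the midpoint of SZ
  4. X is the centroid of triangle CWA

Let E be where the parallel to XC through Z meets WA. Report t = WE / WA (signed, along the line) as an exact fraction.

Assign Z = (0, 0), S = (1, 0), H = (0, 1), A = (4, 1) — the answer is frame-independent, so this choice is without loss of generality.
1. V lies on line ZA with ZV:VA = 5:4 ⇒ V = (20/9, 5/9)
2. W is the intersection of line SA and line HV ⇒ W = (5/2, 1/2)
3. C is the midpoint of SZ ⇒ C = (1/2, 0)
4. X is the centroid of triangle CWA ⇒ X = (7/3, 1/2)
through Z parallel to XC: direction (-11/6, -1/2); meets WA at E = (11/2, 3/2)
E = W + t·(A−W) with t = 2

t = 2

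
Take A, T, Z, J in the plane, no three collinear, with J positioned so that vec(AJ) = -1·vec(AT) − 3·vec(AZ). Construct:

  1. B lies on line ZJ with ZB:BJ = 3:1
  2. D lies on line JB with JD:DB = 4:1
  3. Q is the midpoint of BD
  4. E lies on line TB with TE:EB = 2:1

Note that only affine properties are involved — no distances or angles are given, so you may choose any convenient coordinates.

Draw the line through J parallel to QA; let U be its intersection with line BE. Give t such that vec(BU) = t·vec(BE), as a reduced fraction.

Assign A = (0, 0), T = (1, 0), Z = (0, 1), J = (-1, -3) — the answer is frame-independent, so this choice is without loss of generality.
1. B lies on line ZJ with ZB:BJ = 3:1 ⇒ B = (-3/4, -2)
2. D lies on line JB with JD:DB = 4:1 ⇒ D = (-4/5, -11/5)
3. Q is the midpoint of BD ⇒ Q = (-31/40, -21/10)
4. E lies on line TB with TE:EB = 2:1 ⇒ E = (-1/6, -4/3)
through J parallel to QA: direction (31/40, 21/10); meets BE at U = (-37/68, -30/17)
U = B + t·(E−B) with t = 6/17

t = 6/17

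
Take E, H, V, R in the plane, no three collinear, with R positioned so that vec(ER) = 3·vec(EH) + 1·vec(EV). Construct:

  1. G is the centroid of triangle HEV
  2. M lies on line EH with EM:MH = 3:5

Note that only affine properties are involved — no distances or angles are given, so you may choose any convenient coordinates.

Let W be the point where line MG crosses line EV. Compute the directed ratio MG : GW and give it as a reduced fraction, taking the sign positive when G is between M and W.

Set E = (0, 0), H = (1, 0), V = (0, 1), R = (3, 1); any affine frame gives the same invariant.
1. G is the centroid of triangle HEV ⇒ G = (1/3, 1/3)
2. M lies on line EH with EM:MH = 3:5 ⇒ M = (3/8, 0)
line MG meets EV at W = (0, 3)
G = M + t·(W−M) with t = 1/9, so MG:GW = 1/9:8/9

MG:GW = 1/8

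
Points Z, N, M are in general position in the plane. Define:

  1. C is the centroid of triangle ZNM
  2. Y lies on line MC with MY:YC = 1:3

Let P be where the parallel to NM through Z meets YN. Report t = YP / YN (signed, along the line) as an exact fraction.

t = -11

Assign Z = (0, 0), N = (1, 0), M = (0, 1) — the answer is frame-independent, so this choice is without loss of generality.
1. C is the centroid of triangle ZNM ⇒ C = (1/3, 1/3)
2. Y lies on line MC with MY:YC = 1:3 ⇒ Y = (1/12, 5/6)
through Z parallel to NM: direction (-1, 1); meets YN at P = (-10, 10)
P = Y + t·(N−Y) with t = -11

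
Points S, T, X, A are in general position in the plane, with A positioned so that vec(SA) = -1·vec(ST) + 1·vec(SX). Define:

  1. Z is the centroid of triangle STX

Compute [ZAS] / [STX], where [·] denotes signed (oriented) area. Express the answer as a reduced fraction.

[ZAS]:[STX] = 2/3

Work in coordinates with S = (0, 0), T = (1, 0), X = (0, 1), A = (-1, 1).
1. Z is the centroid of triangle STX ⇒ Z = (1/3, 1/3)
2·[ZAS] = 2/3, 2·[STX] = 1
[ZAS]:[STX] = 2/3:1 = 2/3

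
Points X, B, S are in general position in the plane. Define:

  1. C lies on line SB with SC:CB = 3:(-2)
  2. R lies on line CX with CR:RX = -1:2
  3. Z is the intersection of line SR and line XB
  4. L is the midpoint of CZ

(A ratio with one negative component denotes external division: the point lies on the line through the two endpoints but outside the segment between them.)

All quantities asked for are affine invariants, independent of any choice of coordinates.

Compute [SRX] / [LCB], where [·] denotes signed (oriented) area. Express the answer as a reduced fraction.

[SRX]:[LCB] = 30

Choose coordinates X = (0, 0), B = (1, 0), S = (0, 1).
1. C lies on line SB with SC:CB = 3:(-2) ⇒ C = (3, -2)
2. R lies on line CX with CR:RX = -1:2 ⇒ R = (6, -4)
3. Z is the intersection of line SR and line XB ⇒ Z = (6/5, 0)
4. L is the midpoint of CZ ⇒ L = (21/10, -1)
2·[SRX] = -6, 2·[LCB] = -1/5
[SRX]:[LCB] = -6:-1/5 = 30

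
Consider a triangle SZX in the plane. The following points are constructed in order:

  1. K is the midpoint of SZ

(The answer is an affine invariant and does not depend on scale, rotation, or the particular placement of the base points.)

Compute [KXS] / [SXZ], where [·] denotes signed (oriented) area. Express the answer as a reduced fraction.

[KXS]:[SXZ] = -1/2

Set S = (0, 0), Z = (1, 0), X = (0, 1); any affine frame gives the same invariant.
1. K is the midpoint of SZ ⇒ K = (1/2, 0)
2·[KXS] = 1/2, 2·[SXZ] = -1
[KXS]:[SXZ] = 1/2:-1 = -1/2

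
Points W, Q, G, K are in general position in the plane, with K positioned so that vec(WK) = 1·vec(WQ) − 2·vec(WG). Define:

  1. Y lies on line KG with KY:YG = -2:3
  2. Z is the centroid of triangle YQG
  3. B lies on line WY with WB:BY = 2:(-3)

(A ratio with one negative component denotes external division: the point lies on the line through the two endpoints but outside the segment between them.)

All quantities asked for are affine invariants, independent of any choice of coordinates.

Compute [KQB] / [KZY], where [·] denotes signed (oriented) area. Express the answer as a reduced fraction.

[KQB]:[KZY] = -21/2

Work in coordinates with W = (0, 0), Q = (1, 0), G = (0, 1), K = (1, -2).
1. Y lies on line KG with KY:YG = -2:3 ⇒ Y = (3, -8)
2. Z is the centroid of triangle YQG ⇒ Z = (4/3, -7/3)
3. B lies on line WY with WB:BY = 2:(-3) ⇒ B = (-6, 16)
2·[KQB] = 14, 2·[KZY] = -4/3
[KQB]:[KZY] = 14:-4/3 = -21/2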